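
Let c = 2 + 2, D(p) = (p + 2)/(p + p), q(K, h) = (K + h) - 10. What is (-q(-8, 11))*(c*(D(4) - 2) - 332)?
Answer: -2359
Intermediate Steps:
q(K, h) = -10 + K + h
D(p) = (2 + p)/(2*p) (D(p) = (2 + p)/((2*p)) = (2 + p)*(1/(2*p)) = (2 + p)/(2*p))
c = 4
(-q(-8, 11))*(c*(D(4) - 2) - 332) = (-(-10 - 8 + 11))*(4*((1/2)*(2 + 4)/4 - 2) - 332) = (-1*(-7))*(4*((1/2)*(1/4)*6 - 2) - 332) = 7*(4*(3/4 - 2) - 332) = 7*(4*(-5/4) - 332) = 7*(-5 - 332) = 7*(-337) = -2359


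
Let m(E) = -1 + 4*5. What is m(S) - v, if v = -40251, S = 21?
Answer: 40270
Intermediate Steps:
m(E) = 19 (m(E) = -1 + 20 = 19)
m(S) - v = 19 - 1*(-40251) = 19 + 40251 = 40270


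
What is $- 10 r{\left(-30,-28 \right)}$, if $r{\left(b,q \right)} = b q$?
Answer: $-8400$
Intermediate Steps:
$- 10 r{\left(-30,-28 \right)} = - 10 \left(\left(-30\right) \left(-28\right)\right) = \left(-10\right) 840 = -8400$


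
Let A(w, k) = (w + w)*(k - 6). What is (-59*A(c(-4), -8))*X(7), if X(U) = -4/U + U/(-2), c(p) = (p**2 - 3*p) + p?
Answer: -161424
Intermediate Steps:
c(p) = p**2 - 2*p
A(w, k) = 2*w*(-6 + k) (A(w, k) = (2*w)*(-6 + k) = 2*w*(-6 + k))
X(U) = -4/U - U/2 (X(U) = -4/U + U*(-1/2) = -4/U - U/2)
(-59*A(c(-4), -8))*X(7) = (-118*(-4*(-2 - 4))*(-6 - 8))*(-4/7 - 1/2*7) = (-118*(-4*(-6))*(-14))*(-4*1/7 - 7/2) = (-118*24*(-14))*(-4/7 - 7/2) = -59*(-672)*(-57/14) = 39648*(-57/14) = -161424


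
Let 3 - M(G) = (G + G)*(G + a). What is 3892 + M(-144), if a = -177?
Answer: -88553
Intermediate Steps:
M(G) = 3 - 2*G*(-177 + G) (M(G) = 3 - (G + G)*(G - 177) = 3 - 2*G*(-177 + G))
3892 + M(-144) = 3892 + (3 - 2*(-144)² + 354*(-144)) = 3892 + (3 - 2*20736 - 50976) = 3892 + (3 - 41472 - 50976) = 3892 - 92445 = -88553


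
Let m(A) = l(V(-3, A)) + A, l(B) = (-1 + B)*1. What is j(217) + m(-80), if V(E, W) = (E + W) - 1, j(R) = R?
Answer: 52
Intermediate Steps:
V(E, W) = -1 + E + W
l(B) = -1 + B
m(A) = -5 + 2*A (m(A) = (-1 + (-1 - 3 + A)) + A = (-1 + (-4 + A)) + A = (-5 + A) + A = -5 + 2*A)
j(217) + m(-80) = 217 + (-5 + 2*(-80)) = 217 + (-5 - 160) = 217 - 165 = 52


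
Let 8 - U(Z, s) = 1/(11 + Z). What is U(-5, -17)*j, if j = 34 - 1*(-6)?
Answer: 940/3 ≈ 313.33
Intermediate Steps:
U(Z, s) = 8 - 1/(11 + Z)
j = 40 (j = 34 + 6 = 40)
U(-5, -17)*j = ((87 + 8*(-5))/(11 - 5))*40 = ((87 - 40)/6)*40 = ((1/6)*47)*40 = (47/6)*40 = 940/3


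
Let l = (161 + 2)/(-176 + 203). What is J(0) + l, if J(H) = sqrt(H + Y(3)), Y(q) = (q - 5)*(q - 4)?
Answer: 163/27 + sqrt(2) ≈ 7.4512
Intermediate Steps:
Y(q) = (-5 + q)*(-4 + q)
J(H) = sqrt(2 + H) (J(H) = sqrt(H + (20 + 3**2 - 9*3)) = sqrt(H + (20 + 9 - 27)) = sqrt(H + 2) = sqrt(2 + H))
l = 163/27 ≈ 6.0370
J(0) + l = sqrt(2 + 0) + 163/27 = sqrt(2) + 163/27 = 163/27 + sqrt(2)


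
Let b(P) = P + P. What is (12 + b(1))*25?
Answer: 350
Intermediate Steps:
b(P) = 2*P
(12 + b(1))*25 = (12 + 2*1)*25 = (12 + 2)*25 = 14*25 = 350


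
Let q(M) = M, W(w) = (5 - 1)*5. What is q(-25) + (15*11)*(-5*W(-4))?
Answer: -16525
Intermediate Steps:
W(w) = 20 (W(w) = 4*5 = 20)
q(-25) + (15*11)*(-5*W(-4)) = -25 + (15*11)*(-5*20) = -25 + 165*(-100) = -25 - 16500 = -16525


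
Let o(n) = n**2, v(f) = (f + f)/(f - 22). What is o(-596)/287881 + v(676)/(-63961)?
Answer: 7429235770796/6021102221607 ≈ 1.2339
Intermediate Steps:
v(f) = 2*f/(-22 + f) (v(f) = (2*f)/(-22 + f) = 2*f/(-22 + f))
o(-596)/287881 + v(676)/(-63961) = (-596)**2/287881 + (2*676/(-22 + 676))/(-63961) = 355216*(1/287881) + (2*676/654)*(-1/63961) = 355216/287881 + (2*676*(1/654))*(-1/63961) = 355216/287881 + (676/327)*(-1/63961) = 355216/287881 - 676/20915247 = 7429235770796/6021102221607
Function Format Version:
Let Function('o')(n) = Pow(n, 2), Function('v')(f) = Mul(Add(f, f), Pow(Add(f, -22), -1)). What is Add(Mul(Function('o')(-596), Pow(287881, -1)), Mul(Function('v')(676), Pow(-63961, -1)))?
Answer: Rational(7429235770796, 6021102221607) ≈ 1.2339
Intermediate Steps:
Function('v')(f) = Mul(2, f, Pow(Add(-22, f), -1)) (Function('v')(f) = Mul(Mul(2, f), Pow(Add(-22, f), -1)) = Mul(2, f, Pow(Add(-22, f), -1)))
Add(Mul(Function('o')(-596), Pow(287881, -1)), Mul(Function('v')(676), Pow(-63961, -1))) = Add(Mul(Pow(-596, 2), Pow(287881, -1)), Mul(Mul(2, 676, Pow(Add(-22, 676), -1)), Pow(-63961, -1))) = Add(Mul(355216, Rational(1, 287881)), Mul(Mul(2, 676, Pow(654, -1)), Rational(-1, 63961))) = Add(Rational(355216, 287881), Mul(Mul(2, 676, Rational(1, 654)), Rational(-1, 63961))) = Add(Rational(355216, 287881), Mul(Rational(676, 327), Rational(-1, 63961))) = Add(Rational(355216, 287881), Rational(-676, 20915247)) = Rational(7429235770796, 6021102221607)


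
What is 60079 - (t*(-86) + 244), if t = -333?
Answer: 31197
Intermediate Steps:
60079 - (t*(-86) + 244) = 60079 - (-333*(-86) + 244) = 60079 - (28638 + 244) = 60079 - 1*28882 = 60079 - 28882 = 31197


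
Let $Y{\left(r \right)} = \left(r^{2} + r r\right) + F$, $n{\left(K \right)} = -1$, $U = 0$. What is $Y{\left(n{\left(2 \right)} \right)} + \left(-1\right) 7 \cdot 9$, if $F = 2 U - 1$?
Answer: $-62$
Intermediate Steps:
$F = -1$ ($F = 2 \cdot 0 - 1 = 0 - 1 = -1$)
$Y{\left(r \right)} = -1 + 2 r^{2}$ ($Y{\left(r \right)} = \left(r^{2} + r r\right) - 1 = \left(r^{2} + r^{2}\right) - 1 = 2 r^{2} - 1 = -1 + 2 r^{2}$)
$Y{\left(n{\left(2 \right)} \right)} + \left(-1\right) 7 \cdot 9 = \left(-1 + 2 \left(-1\right)^{2}\right) + \left(-1\right) 7 \cdot 9 = \left(-1 + 2 \cdot 1\right) - 63 = \left(-1 + 2\right) - 63 = 1 - 63 = -62$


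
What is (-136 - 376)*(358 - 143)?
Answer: -110080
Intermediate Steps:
(-136 - 376)*(358 - 143) = -512*215 = -110080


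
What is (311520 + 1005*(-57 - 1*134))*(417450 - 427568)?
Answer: -1209758670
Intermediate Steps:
(311520 + 1005*(-57 - 1*134))*(417450 - 427568) = (311520 + 1005*(-57 - 134))*(-10118) = (311520 + 1005*(-191))*(-10118) = (311520 - 191955)*(-10118) = 119565*(-10118) = -1209758670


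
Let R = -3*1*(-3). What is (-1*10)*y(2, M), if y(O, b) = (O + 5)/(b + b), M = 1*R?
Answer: -35/9 ≈ -3.8889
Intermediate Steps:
R = 9 (R = -3*(-3) = 9)
M = 9 (M = 1*9 = 9)
y(O, b) = (5 + O)/(2*b) (y(O, b) = (5 + O)/((2*b)) = (5 + O)*(1/(2*b)) = (5 + O)/(2*b))
(-1*10)*y(2, M) = (-1*10)*((½)*(5 + 2)/9) = -5*7/9 = -10*7/18 = -35/9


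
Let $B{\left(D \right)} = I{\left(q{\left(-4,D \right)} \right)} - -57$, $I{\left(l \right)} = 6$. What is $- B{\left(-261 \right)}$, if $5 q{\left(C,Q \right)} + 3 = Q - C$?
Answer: $-63$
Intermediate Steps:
$q{\left(C,Q \right)} = - \frac{3}{5} - \frac{C}{5} + \frac{Q}{5}$ ($q{\left(C,Q \right)} = - \frac{3}{5} + \frac{Q - C}{5} = - \frac{3}{5} - \left(- \frac{Q}{5} + \frac{C}{5}\right) = - \frac{3}{5} - \frac{C}{5} + \frac{Q}{5}$)
$B{\left(D \right)} = 63$ ($B{\left(D \right)} = 6 - -57 = 6 + 57 = 63$)
$- B{\left(-261 \right)} = \left(-1\right) 63 = -63$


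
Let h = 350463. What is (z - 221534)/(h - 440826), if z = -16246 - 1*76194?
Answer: 104658/30121 ≈ 3.4746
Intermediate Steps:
z = -92440 (z = -16246 - 76194 = -92440)
(z - 221534)/(h - 440826) = (-92440 - 221534)/(350463 - 440826) = -313974/(-90363) = -313974*(-1/90363) = 104658/30121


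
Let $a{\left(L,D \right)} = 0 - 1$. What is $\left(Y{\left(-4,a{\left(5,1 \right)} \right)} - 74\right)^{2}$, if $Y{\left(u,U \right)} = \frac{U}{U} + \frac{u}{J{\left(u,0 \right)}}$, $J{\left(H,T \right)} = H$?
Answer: $5184$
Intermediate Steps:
$a{\left(L,D \right)} = -1$ ($a{\left(L,D \right)} = 0 - 1 = -1$)
$Y{\left(u,U \right)} = 2$ ($Y{\left(u,U \right)} = \frac{U}{U} + \frac{u}{u} = 1 + 1 = 2$)
$\left(Y{\left(-4,a{\left(5,1 \right)} \right)} - 74\right)^{2} = \left(2 - 74\right)^{2} = \left(-72\right)^{2} = 5184$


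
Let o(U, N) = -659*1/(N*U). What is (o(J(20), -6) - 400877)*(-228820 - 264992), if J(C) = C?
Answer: 1979551612731/10 ≈ 1.9796e+11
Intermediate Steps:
o(U, N) = -659/(N*U) (o(U, N) = -659*1/(N*U) = -659/(N*U))
(o(J(20), -6) - 400877)*(-228820 - 264992) = (-659/(-6*20) - 400877)*(-228820 - 264992) = (-659*(-1/6)*1/20 - 400877)*(-493812) = (659/120 - 400877)*(-493812) = -48104581/120*(-493812) = 1979551612731/10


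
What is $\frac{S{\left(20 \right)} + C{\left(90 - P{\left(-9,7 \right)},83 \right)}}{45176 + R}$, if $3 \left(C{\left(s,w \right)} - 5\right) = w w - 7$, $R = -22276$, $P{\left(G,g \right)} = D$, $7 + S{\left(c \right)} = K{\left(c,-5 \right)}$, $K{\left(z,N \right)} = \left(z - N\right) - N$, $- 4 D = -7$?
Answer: $\frac{1161}{11450} \approx 0.1014$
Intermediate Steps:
$D = \frac{7}{4}$ ($D = \left(- \frac{1}{4}\right) \left(-7\right) = \frac{7}{4} \approx 1.75$)
$K{\left(z,N \right)} = z - 2 N$
$S{\left(c \right)} = 3 + c$ ($S{\left(c \right)} = -7 + \left(c - -10\right) = -7 + \left(c + 10\right) = -7 + \left(10 + c\right) = 3 + c$)
$P{\left(G,g \right)} = \frac{7}{4}$
$C{\left(s,w \right)} = \frac{8}{3} + \frac{w^{2}}{3}$ ($C{\left(s,w \right)} = 5 + \frac{w w - 7}{3} = 5 + \frac{w^{2} - 7}{3} = 5 + \frac{-7 + w^{2}}{3} = 5 + \left(- \frac{7}{3} + \frac{w^{2}}{3}\right) = \frac{8}{3} + \frac{w^{2}}{3}$)
$\frac{S{\left(20 \right)} + C{\left(90 - P{\left(-9,7 \right)},83 \right)}}{45176 + R} = \frac{\left(3 + 20\right) + \left(\frac{8}{3} + \frac{83^{2}}{3}\right)}{45176 - 22276} = \frac{23 + \left(\frac{8}{3} + \frac{1}{3} \cdot 6889\right)}{22900} = \left(23 + \left(\frac{8}{3} + \frac{6889}{3}\right)\right) \frac{1}{22900} = \left(23 + 2299\right) \frac{1}{22900} = 2322 \cdot \frac{1}{22900} = \frac{1161}{11450}$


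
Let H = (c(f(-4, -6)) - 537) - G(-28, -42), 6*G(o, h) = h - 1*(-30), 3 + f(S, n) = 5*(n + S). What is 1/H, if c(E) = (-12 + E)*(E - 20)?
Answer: 1/4210 ≈ 0.00023753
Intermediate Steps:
f(S, n) = -3 + 5*S + 5*n (f(S, n) = -3 + 5*(n + S) = -3 + 5*(S + n) = -3 + (5*S + 5*n) = -3 + 5*S + 5*n)
c(E) = (-20 + E)*(-12 + E) (c(E) = (-12 + E)*(-20 + E) = (-20 + E)*(-12 + E))
G(o, h) = 5 + h/6 (G(o, h) = (h - 1*(-30))/6 = (h + 30)/6 = (30 + h)/6 = 5 + h/6)
H = 4210 (H = ((240 + (-3 + 5*(-4) + 5*(-6))² - 32*(-3 + 5*(-4) + 5*(-6))) - 537) - (5 + (⅙)*(-42)) = ((240 + (-3 - 20 - 30)² - 32*(-3 - 20 - 30)) - 537) - (5 - 7) = ((240 + (-53)² - 32*(-53)) - 537) - 1*(-2) = ((240 + 2809 + 1696) - 537) + 2 = (4745 - 537) + 2 = 4208 + 2 = 4210)
1/H = 1/4210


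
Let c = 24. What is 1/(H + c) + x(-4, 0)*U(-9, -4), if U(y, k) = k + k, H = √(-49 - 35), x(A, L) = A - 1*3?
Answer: 3082/55 - I*√21/330 ≈ 56.036 - 0.013887*I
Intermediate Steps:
x(A, L) = -3 + A (x(A, L) = A - 3 = -3 + A)
H = 2*I*√21 (H = √(-84) = 2*I*√21 ≈ 9.1651*I)
U(y, k) = 2*k
1/(H + c) + x(-4, 0)*U(-9, -4) = 1/(2*I*√21 + 24) + (-3 - 4)*(2*(-4)) = 1/(24 + 2*I*√21) - 7*(-8) = 1/(24 + 2*I*√21) + 56 = 56 + 1/(24 + 2*I*√21)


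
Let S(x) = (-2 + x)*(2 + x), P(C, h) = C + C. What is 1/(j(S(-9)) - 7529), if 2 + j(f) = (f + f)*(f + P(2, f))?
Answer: 1/4943 ≈ 0.00020231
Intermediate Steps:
P(C, h) = 2*C
j(f) = -2 + 2*f*(4 + f) (j(f) = -2 + (f + f)*(f + 2*2) = -2 + (2*f)*(f + 4) = -2 + (2*f)*(4 + f) = -2 + 2*f*(4 + f))
1/(j(S(-9)) - 7529) = 1/((-2 + 2*(-4 + (-9)**2)**2 + 8*(-4 + (-9)**2)) - 7529) = 1/((-2 + 2*(-4 + 81)**2 + 8*(-4 + 81)) - 7529) = 1/((-2 + 2*77**2 + 8*77) - 7529) = 1/((-2 + 2*5929 + 616) - 7529) = 1/((-2 + 11858 + 616) - 7529) = 1/(12472 - 7529) = 1/4943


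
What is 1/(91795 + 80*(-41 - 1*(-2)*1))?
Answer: 1/88675 ≈ 1.1277e-5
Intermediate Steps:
1/(91795 + 80*(-41 - 1*(-2)*1)) = 1/(91795 + 80*(-41 + 2*1)) = 1/(91795 + 80*(-41 + 2)) = 1/(91795 + 80*(-39)) = 1/(91795 - 3120) = 1/88675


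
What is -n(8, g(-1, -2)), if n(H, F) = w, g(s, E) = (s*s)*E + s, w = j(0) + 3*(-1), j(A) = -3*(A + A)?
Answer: 3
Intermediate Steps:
j(A) = -6*A
w = -3 (w = -6*0 + 3*(-1) = 0 - 3 = -3)
g(s, E) = s + E*s**2 (g(s, E) = s**2*E + s = E*s**2 + s = s + E*s**2)
n(H, F) = -3
-n(8, g(-1, -2)) = -1*(-3) = 3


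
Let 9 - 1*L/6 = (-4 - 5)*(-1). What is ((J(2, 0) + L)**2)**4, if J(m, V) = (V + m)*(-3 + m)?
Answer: 256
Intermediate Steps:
J(m, V) = (-3 + m)*(V + m)
L = 0 (L = 54 - 6*(-4 - 5)*(-1) = 54 - (-54)*(-1) = 54 - 6*9 = 54 - 54 = 0)
((J(2, 0) + L)**2)**4 = (((2**2 - 3*0 - 3*2 + 0*2) + 0)**2)**4 = (((4 + 0 - 6 + 0) + 0)**2)**4 = ((-2 + 0)**2)**4 = ((-2)**2)**4 = 4**4 = 256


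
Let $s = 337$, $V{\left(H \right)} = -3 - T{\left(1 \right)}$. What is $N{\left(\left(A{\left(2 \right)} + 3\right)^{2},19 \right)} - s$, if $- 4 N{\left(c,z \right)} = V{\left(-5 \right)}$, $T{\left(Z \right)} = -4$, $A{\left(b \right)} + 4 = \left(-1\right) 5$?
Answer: $- \frac{1349}{4} \approx -337.25$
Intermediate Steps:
$A{\left(b \right)} = -9$ ($A{\left(b \right)} = -4 - 5 = -9$)
$V{\left(H \right)} = 1$ ($V{\left(H \right)} = -3 - -4 = -3 + 4 = 1$)
$N{\left(c,z \right)} = - \frac{1}{4}$ ($N{\left(c,z \right)} = \left(- \frac{1}{4}\right) 1 = - \frac{1}{4}$)
$N{\left(\left(A{\left(2 \right)} + 3\right)^{2},19 \right)} - s = - \frac{1}{4} - 337 = - \frac{1349}{4}$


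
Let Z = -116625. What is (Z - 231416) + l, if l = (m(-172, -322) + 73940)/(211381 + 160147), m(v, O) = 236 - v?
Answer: -32326725575/92882 ≈ -3.4804e+5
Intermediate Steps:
l = 18587/92882 (l = ((236 - 1*(-172)) + 73940)/(211381 + 160147) = ((236 + 172) + 73940)/371528 = (408 + 73940)*(1/371528) = 74348*(1/371528) = 18587/92882 ≈ 0.20011)
(Z - 231416) + l = (-116625 - 231416) + 18587/92882 = -348041 + 18587/92882 = -32326725575/92882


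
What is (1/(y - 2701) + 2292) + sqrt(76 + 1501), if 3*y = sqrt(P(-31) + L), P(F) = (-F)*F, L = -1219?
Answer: 150494504079/65660789 + sqrt(1577) - 6*I*sqrt(545)/65660789 ≈ 2331.7 - 2.1333e-6*I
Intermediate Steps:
P(F) = -F**2
y = 2*I*sqrt(545)/3 (y = sqrt(-1*(-31)**2 - 1219)/3 = sqrt(-1*961 - 1219)/3 = sqrt(-961 - 1219)/3 = sqrt(-2180)/3 = (2*I*sqrt(545))/3 = 2*I*sqrt(545)/3 ≈ 15.563*I)
(1/(y - 2701) + 2292) + sqrt(76 + 1501) = (1/(2*I*sqrt(545)/3 - 2701) + 2292) + sqrt(76 + 1501) = (1/(-2701 + 2*I*sqrt(545)/3) + 2292) + sqrt(1577) = (2292 + 1/(-2701 + 2*I*sqrt(545)/3)) + sqrt(1577) = 2292 + sqrt(1577) + 1/(-2701 + 2*I*sqrt(545)/3)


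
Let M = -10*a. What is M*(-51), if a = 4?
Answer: 2040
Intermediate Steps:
M = -40 (M = -10*4 = -40)
M*(-51) = -40*(-51) = 2040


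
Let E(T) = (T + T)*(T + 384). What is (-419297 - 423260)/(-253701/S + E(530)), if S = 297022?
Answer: -250257965254/287766540779 ≈ -0.86966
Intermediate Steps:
E(T) = 2*T*(384 + T) (E(T) = (2*T)*(384 + T) = 2*T*(384 + T))
(-419297 - 423260)/(-253701/S + E(530)) = (-419297 - 423260)/(-253701/297022 + 2*530*(384 + 530)) = -842557/(-253701*1/297022 + 2*530*914) = -842557/(-253701/297022 + 968840) = -842557/287766540779/297022 = -842557*297022/287766540779 = -250257965254/287766540779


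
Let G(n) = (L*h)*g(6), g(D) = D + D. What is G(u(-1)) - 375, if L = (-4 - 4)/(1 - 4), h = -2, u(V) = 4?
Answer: -439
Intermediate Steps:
g(D) = 2*D
L = 8/3 (L = -8/(-3) = -8*(-⅓) = 8/3 ≈ 2.6667)
G(n) = -64 (G(n) = ((8/3)*(-2))*(2*6) = -16/3*12 = -64)
G(u(-1)) - 375 = -64 - 375 = -439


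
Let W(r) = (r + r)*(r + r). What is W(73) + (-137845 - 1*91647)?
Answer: -208176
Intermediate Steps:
W(r) = 4*r² (W(r) = (2*r)*(2*r) = 4*r²)
W(73) + (-137845 - 1*91647) = 4*73² + (-137845 - 1*91647) = 4*5329 + (-137845 - 91647) = 21316 - 229492 = -208176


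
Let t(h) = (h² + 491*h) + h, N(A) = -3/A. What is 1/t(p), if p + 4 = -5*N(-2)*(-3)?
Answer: 4/37777 ≈ 0.00010588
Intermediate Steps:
p = 37/2 (p = -4 - (-15)/(-2)*(-3) = -4 - (-15)*(-1)/2*(-3) = -4 - 5*3/2*(-3) = -4 - 15/2*(-3) = -4 + 45/2 = 37/2 ≈ 18.500)
t(h) = h² + 492*h
1/t(p) = 1/(37*(492 + 37/2)/2) = 1/((37/2)*(1021/2)) = 1/(37777/4) = 4/37777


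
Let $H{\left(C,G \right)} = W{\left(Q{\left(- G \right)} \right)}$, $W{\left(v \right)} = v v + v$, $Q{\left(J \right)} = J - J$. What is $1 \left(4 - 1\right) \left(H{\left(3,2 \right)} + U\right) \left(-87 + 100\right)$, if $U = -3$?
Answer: $-117$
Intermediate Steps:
$Q{\left(J \right)} = 0$
$W{\left(v \right)} = v + v^{2}$ ($W{\left(v \right)} = v^{2} + v = v + v^{2}$)
$H{\left(C,G \right)} = 0$ ($H{\left(C,G \right)} = 0 \left(1 + 0\right) = 0 \cdot 1 = 0$)
$1 \left(4 - 1\right) \left(H{\left(3,2 \right)} + U\right) \left(-87 + 100\right) = 1 \left(4 - 1\right) \left(0 - 3\right) \left(-87 + 100\right) = 1 \cdot 3 \left(-3\right) 13 = 3 \left(-3\right) 13 = \left(-9\right) 13 = -117$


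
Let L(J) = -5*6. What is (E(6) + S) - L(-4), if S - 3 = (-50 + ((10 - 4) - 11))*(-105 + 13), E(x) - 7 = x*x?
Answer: 5136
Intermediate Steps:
E(x) = 7 + x² (E(x) = 7 + x*x = 7 + x²)
L(J) = -30
S = 5063 (S = 3 + (-50 + ((10 - 4) - 11))*(-105 + 13) = 3 + (-50 + (6 - 11))*(-92) = 3 + (-50 - 5)*(-92) = 3 - 55*(-92) = 3 + 5060 = 5063)
(E(6) + S) - L(-4) = ((7 + 6²) + 5063) - 1*(-30) = ((7 + 36) + 5063) + 30 = (43 + 5063) + 30 = 5106 + 30 = 5136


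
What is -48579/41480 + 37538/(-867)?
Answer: -94070249/2115480 ≈ -44.468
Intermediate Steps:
-48579/41480 + 37538/(-867) = -48579*1/41480 + 37538*(-1/867) = -48579/41480 - 37538/867 = -94070249/2115480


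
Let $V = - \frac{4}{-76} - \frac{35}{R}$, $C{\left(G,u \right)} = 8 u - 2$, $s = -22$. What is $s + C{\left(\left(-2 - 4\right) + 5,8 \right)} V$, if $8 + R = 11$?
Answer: $- \frac{42298}{57} \approx -742.07$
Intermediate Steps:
$R = 3$ ($R = -8 + 11 = 3$)
$C{\left(G,u \right)} = -2 + 8 u$
$V = - \frac{662}{57}$ ($V = - \frac{4}{-76} - \frac{35}{3} = \left(-4\right) \left(- \frac{1}{76}\right) - \frac{35}{3} = \frac{1}{19} - \frac{35}{3} = - \frac{662}{57} \approx -11.614$)
$s + C{\left(\left(-2 - 4\right) + 5,8 \right)} V = -22 + \left(-2 + 8 \cdot 8\right) \left(- \frac{662}{57}\right) = -22 + \left(-2 + 64\right) \left(- \frac{662}{57}\right) = -22 + 62 \left(- \frac{662}{57}\right) = -22 - \frac{41044}{57} = - \frac{42298}{57}$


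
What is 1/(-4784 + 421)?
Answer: -1/4363 ≈ -0.00022920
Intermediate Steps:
1/(-4784 + 421) = 1/(-4363) = -1/4363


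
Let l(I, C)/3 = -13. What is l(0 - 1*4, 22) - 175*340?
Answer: -59539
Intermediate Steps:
l(I, C) = -39 (l(I, C) = 3*(-13) = -39)
l(0 - 1*4, 22) - 175*340 = -39 - 175*340 = -39 - 59500 = -59539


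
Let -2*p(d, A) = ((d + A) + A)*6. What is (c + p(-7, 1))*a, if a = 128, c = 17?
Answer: 4096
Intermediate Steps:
p(d, A) = -6*A - 3*d (p(d, A) = -((d + A) + A)*6/2 = -((A + d) + A)*6/2 = -(d + 2*A)*6/2 = -(6*d + 12*A)/2 = -6*A - 3*d)
(c + p(-7, 1))*a = (17 + (-6*1 - 3*(-7)))*128 = (17 + (-6 + 21))*128 = (17 + 15)*128 = 32*128 = 4096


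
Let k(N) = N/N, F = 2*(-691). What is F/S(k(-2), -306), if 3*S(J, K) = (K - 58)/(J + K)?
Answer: -632265/182 ≈ -3474.0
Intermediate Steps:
F = -1382
k(N) = 1
S(J, K) = (-58 + K)/(3*(J + K)) (S(J, K) = ((K - 58)/(J + K))/3 = ((-58 + K)/(J + K))/3 = (-58 + K)/(3*(J + K)))
F/S(k(-2), -306) = -1382*3*(1 - 306)/(-58 - 306) = -1382/((⅓)*(-364)/(-305)) = -1382/((⅓)*(-1/305)*(-364)) = -1382/364/915 = -1382*915/364 = -632265/182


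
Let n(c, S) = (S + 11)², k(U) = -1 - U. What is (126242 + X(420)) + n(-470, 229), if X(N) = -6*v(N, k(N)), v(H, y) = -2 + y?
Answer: 186380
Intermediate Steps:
n(c, S) = (11 + S)²
X(N) = 18 + 6*N (X(N) = -6*(-2 + (-1 - N)) = -6*(-3 - N) = 18 + 6*N)
(126242 + X(420)) + n(-470, 229) = (126242 + (18 + 6*420)) + (11 + 229)² = (126242 + (18 + 2520)) + 240² = (126242 + 2538) + 57600 = 128780 + 57600 = 186380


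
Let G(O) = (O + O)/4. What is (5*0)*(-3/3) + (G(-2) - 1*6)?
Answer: -7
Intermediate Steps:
G(O) = O/2 (G(O) = (2*O)*(¼) = O/2)
(5*0)*(-3/3) + (G(-2) - 1*6) = (5*0)*(-3/3) + ((½)*(-2) - 1*6) = 0*(-3*⅓) + (-1 - 6) = 0*(-1) - 7 = 0 - 7 = -7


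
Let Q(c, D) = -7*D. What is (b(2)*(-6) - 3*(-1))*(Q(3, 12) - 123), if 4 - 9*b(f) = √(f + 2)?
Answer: -345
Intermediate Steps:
b(f) = 4/9 - √(2 + f)/9 (b(f) = 4/9 - √(f + 2)/9 = 4/9 - √(2 + f)/9)
(b(2)*(-6) - 3*(-1))*(Q(3, 12) - 123) = ((4/9 - √(2 + 2)/9)*(-6) - 3*(-1))*(-7*12 - 123) = ((4/9 - √4/9)*(-6) + 3)*(-84 - 123) = ((4/9 - ⅑*2)*(-6) + 3)*(-207) = ((4/9 - 2/9)*(-6) + 3)*(-207) = ((2/9)*(-6) + 3)*(-207) = (-4/3 + 3)*(-207) = (5/3)*(-207) = -345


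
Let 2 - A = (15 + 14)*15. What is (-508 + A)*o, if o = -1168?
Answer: 1099088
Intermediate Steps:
A = -433 (A = 2 - (15 + 14)*15 = 2 - 29*15 = 2 - 1*435 = 2 - 435 = -433)
(-508 + A)*o = (-508 - 433)*(-1168) = -941*(-1168) = 1099088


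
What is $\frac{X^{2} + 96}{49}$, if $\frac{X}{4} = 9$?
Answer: $\frac{1392}{49} \approx 28.408$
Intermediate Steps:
$X = 36$ ($X = 4 \cdot 9 = 36$)
$\frac{X^{2} + 96}{49} = \frac{36^{2} + 96}{49} = \frac{1296 + 96}{49} = \frac{1}{49} \cdot 1392 = \frac{1392}{49}$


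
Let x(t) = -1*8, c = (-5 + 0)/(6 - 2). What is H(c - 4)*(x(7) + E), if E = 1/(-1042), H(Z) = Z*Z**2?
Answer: 77208957/66688 ≈ 1157.8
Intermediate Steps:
c = -5/4 ≈ -1.2500
H(Z) = Z**3
x(t) = -8
E = -1/1042 ≈ -0.00095969
H(c - 4)*(x(7) + E) = (-5/4 - 4)**3*(-8 - 1/1042) = (-21/4)**3*(-8337/1042) = -9261/64*(-8337/1042) = 77208957/66688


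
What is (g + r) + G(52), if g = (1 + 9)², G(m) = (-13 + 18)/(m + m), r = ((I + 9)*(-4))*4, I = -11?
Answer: 13733/104 ≈ 132.05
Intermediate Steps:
r = 32 (r = ((-11 + 9)*(-4))*4 = -2*(-4)*4 = 8*4 = 32)
G(m) = 5/(2*m) (G(m) = 5/((2*m)) = 5*(1/(2*m)) = 5/(2*m))
g = 100 (g = 10² = 100)
(g + r) + G(52) = (100 + 32) + (5/2)/52 = 132 + (5/2)*(1/52) = 132 + 5/104 = 13733/104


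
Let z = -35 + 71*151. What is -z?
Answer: -10686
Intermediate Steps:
z = 10686 (z = -35 + 10721 = 10686)
-z = -1*10686 = -10686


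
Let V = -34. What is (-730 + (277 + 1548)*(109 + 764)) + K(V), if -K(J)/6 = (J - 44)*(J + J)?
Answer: 1560671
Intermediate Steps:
K(J) = -12*J*(-44 + J) (K(J) = -6*(J - 44)*(J + J) = -6*(-44 + J)*2*J = -12*J*(-44 + J))
(-730 + (277 + 1548)*(109 + 764)) + K(V) = (-730 + (277 + 1548)*(109 + 764)) + 12*(-34)*(44 - 1*(-34)) = (-730 + 1825*873) + 12*(-34)*(44 + 34) = (-730 + 1593225) + 12*(-34)*78 = 1592495 - 31824 = 1560671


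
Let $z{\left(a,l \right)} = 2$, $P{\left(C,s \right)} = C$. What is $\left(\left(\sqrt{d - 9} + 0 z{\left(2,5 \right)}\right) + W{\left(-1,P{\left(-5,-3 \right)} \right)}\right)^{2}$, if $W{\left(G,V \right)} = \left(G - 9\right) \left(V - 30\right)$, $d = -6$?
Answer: $\left(350 + i \sqrt{15}\right)^{2} \approx 1.2249 \cdot 10^{5} + 2711.1 i$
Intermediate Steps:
$W{\left(G,V \right)} = \left(-30 + V\right) \left(-9 + G\right)$ ($W{\left(G,V \right)} = \left(-9 + G\right) \left(-30 + V\right) = \left(-30 + V\right) \left(-9 + G\right)$)
$\left(\left(\sqrt{d - 9} + 0 z{\left(2,5 \right)}\right) + W{\left(-1,P{\left(-5,-3 \right)} \right)}\right)^{2} = \left(\left(\sqrt{-6 - 9} + 0 \cdot 2\right) - -350\right)^{2} = \left(\left(\sqrt{-15} + 0\right) + \left(270 + 30 + 45 + 5\right)\right)^{2} = \left(\left(i \sqrt{15} + 0\right) + 350\right)^{2} = \left(i \sqrt{15} + 350\right)^{2} = \left(350 + i \sqrt{15}\right)^{2}$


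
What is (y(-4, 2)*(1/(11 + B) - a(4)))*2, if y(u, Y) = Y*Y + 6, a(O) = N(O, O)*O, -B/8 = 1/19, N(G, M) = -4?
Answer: 64700/201 ≈ 321.89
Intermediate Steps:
B = -8/19 ≈ -0.42105
a(O) = -4*O
y(u, Y) = 6 + Y**2 (y(u, Y) = Y**2 + 6 = 6 + Y**2)
(y(-4, 2)*(1/(11 + B) - a(4)))*2 = ((6 + 2**2)*(1/(11 - 8/19) - (-4)*4))*2 = ((6 + 4)*(1/(201/19) - 1*(-16)))*2 = (10*(19/201 + 16))*2 = (10*(3235/201))*2 = (32350/201)*2 = 64700/201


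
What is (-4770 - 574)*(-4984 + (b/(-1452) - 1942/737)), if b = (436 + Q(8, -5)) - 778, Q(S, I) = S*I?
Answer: 648085859216/24321 ≈ 2.6647e+7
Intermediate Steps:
Q(S, I) = I*S
b = -382 (b = (436 - 5*8) - 778 = (436 - 40) - 778 = 396 - 778 = -382)
(-4770 - 574)*(-4984 + (b/(-1452) - 1942/737)) = (-4770 - 574)*(-4984 + (-382/(-1452) - 1942/737)) = -5344*(-4984 + (-382*(-1/1452) - 1942*1/737)) = -5344*(-4984 + (191/726 - 1942/737)) = -5344*(-4984 - 115375/48642) = -5344*(-242547103/48642) = 648085859216/24321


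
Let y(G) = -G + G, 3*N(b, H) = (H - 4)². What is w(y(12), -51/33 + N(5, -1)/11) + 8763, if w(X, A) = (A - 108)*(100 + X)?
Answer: -69821/33 ≈ -2115.8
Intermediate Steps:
N(b, H) = (-4 + H)²/3 (N(b, H) = (H - 4)²/3 = (-4 + H)²/3)
y(G) = 0
w(X, A) = (-108 + A)*(100 + X)
w(y(12), -51/33 + N(5, -1)/11) + 8763 = (-10800 - 108*0 + 100*(-51/33 + ((-4 - 1)²/3)/11) + (-51/33 + ((-4 - 1)²/3)/11)*0) + 8763 = (-10800 + 0 + 100*(-51*1/33 + ((⅓)*(-5)²)*(1/11)) + (-51*1/33 + ((⅓)*(-5)²)*(1/11))*0) + 8763 = (-10800 + 0 + 100*(-17/11 + ((⅓)*25)*(1/11)) + (-17/11 + ((⅓)*25)*(1/11))*0) + 8763 = (-10800 + 0 + 100*(-17/11 + (25/3)*(1/11)) + (-17/11 + (25/3)*(1/11))*0) + 8763 = (-10800 + 0 + 100*(-17/11 + 25/33) + (-17/11 + 25/33)*0) + 8763 = (-10800 + 0 + 100*(-26/33) - 26/33*0) + 8763 = (-10800 + 0 - 2600/33 + 0) + 8763 = -359000/33 + 8763 = -69821/33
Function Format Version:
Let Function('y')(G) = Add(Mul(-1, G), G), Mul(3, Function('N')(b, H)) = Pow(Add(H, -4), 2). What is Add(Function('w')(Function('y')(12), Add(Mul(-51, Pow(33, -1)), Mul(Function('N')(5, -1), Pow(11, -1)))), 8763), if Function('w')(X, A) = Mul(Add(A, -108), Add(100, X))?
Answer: Rational(-69821, 33) ≈ -2115.8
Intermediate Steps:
Function('N')(b, H) = Mul(Rational(1, 3), Pow(Add(-4, H), 2)) (Function('N')(b, H) = Mul(Rational(1, 3), Pow(Add(H, -4), 2)) = Mul(Rational(1, 3), Pow(Add(-4, H), 2)))
Function('y')(G) = 0
Function('w')(X, A) = Mul(Add(-108, A), Add(100, X))
Add(Function('w')(Function('y')(12), Add(Mul(-51, Pow(33, -1)), Mul(Function('N')(5, -1), Pow(11, -1)))), 8763) = Add(Add(-10800, Mul(-108, 0), Mul(100, Add(Mul(-51, Pow(33, -1)), Mul(Mul(Rational(1, 3), Pow(Add(-4, -1), 2)), Pow(11, -1)))), Mul(Add(Mul(-51, Pow(33, -1)), Mul(Mul(Rational(1, 3), Pow(Add(-4, -1), 2)), Pow(11, -1))), 0)), 8763) = Add(Add(-10800, 0, Mul(100, Add(Mul(-51, Rational(1, 33)), Mul(Mul(Rational(1, 3), Pow(-5, 2)), Rational(1, 11)))), Mul(Add(Mul(-51, Rational(1, 33)), Mul(Mul(Rational(1, 3), Pow(-5, 2)), Rational(1, 11))), 0)), 8763) = Add(Add(-10800, 0, Mul(100, Add(Rational(-17, 11), Mul(Mul(Rational(1, 3), 25), Rational(1, 11)))), Mul(Add(Rational(-17, 11), Mul(Mul(Rational(1, 3), 25), Rational(1, 11))), 0)), 8763) = Add(Add(-10800, 0, Mul(100, Add(Rational(-17, 11), Mul(Rational(25, 3), Rational(1, 11)))), Mul(Add(Rational(-17, 11), Mul(Rational(25, 3), Rational(1, 11))), 0)), 8763) = Add(Add(-10800, 0, Mul(100, Add(Rational(-17, 11), Rational(25, 33))), Mul(Add(Rational(-17, 11), Rational(25, 33)), 0)), 8763) = Add(Add(-10800, 0, Mul(100, Rational(-26, 33)), Mul(Rational(-26, 33), 0)), 8763) = Add(Add(-10800, 0, Rational(-2600, 33), 0), 8763) = Add(Rational(-359000, 33), 8763) = Rational(-69821, 33)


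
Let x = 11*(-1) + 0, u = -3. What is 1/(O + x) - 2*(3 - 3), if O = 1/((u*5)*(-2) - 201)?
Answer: -171/1882 ≈ -0.090861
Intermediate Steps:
x = -11 (x = -11 + 0 = -11)
O = -1/171 (O = 1/(-3*5*(-2) - 201) = 1/(-15*(-2) - 201) = 1/(30 - 201) = 1/(-171) = -1/171 ≈ -0.0058480)
1/(O + x) - 2*(3 - 3) = 1/(-1/171 - 11) - 2*(3 - 3) = 1/(-1882/171) - 2*0 = -171/1882 - 1*0 = -171/1882 + 0 = -171/1882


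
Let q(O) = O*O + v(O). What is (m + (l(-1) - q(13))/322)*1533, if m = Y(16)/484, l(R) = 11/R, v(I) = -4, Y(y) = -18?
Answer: -4981155/5566 ≈ -894.93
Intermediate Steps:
q(O) = -4 + O² (q(O) = O*O - 4 = O² - 4 = -4 + O²)
m = -9/242 (m = -18/484 = -18*1/484 = -9/242 ≈ -0.037190)
(m + (l(-1) - q(13))/322)*1533 = (-9/242 + (11/(-1) - (-4 + 13²))/322)*1533 = (-9/242 + (11*(-1) - (-4 + 169))*(1/322))*1533 = (-9/242 + (-11 - 1*165)*(1/322))*1533 = (-9/242 + (-11 - 165)*(1/322))*1533 = (-9/242 - 176*1/322)*1533 = (-9/242 - 88/161)*1533 = -22745/38962*1533 = -4981155/5566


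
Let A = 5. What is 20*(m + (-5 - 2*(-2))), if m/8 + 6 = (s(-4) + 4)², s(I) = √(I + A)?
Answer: 3020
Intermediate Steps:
s(I) = √(5 + I) (s(I) = √(I + 5) = √(5 + I))
m = 152 (m = -48 + 8*(√(5 - 4) + 4)² = -48 + 8*(√1 + 4)² = -48 + 8*(1 + 4)² = -48 + 8*5² = -48 + 8*25 = -48 + 200 = 152)
20*(m + (-5 - 2*(-2))) = 20*(152 + (-5 - 2*(-2))) = 20*(152 + (-5 + 4)) = 20*(152 - 1) = 20*151 = 3020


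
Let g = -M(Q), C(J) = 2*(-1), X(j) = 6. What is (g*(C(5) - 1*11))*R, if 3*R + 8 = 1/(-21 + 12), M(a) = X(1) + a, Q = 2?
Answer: -7592/27 ≈ -281.19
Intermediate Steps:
M(a) = 6 + a
C(J) = -2
R = -73/27 (R = -8/3 + 1/(3*(-21 + 12)) = -8/3 + (⅓)/(-9) = -8/3 + (⅓)*(-⅑) = -8/3 - 1/27 = -73/27 ≈ -2.7037)
g = -8 (g = -(6 + 2) = -1*8 = -8)
(g*(C(5) - 1*11))*R = -8*(-2 - 1*11)*(-73/27) = -8*(-2 - 11)*(-73/27) = -8*(-13)*(-73/27) = 104*(-73/27) = -7592/27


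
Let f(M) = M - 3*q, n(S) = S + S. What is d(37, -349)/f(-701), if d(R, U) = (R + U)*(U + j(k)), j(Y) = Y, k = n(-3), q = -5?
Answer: -55380/343 ≈ -161.46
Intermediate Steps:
n(S) = 2*S
k = -6 (k = 2*(-3) = -6)
f(M) = 15 + M (f(M) = M - 3*(-5) = M + 15 = 15 + M)
d(R, U) = (-6 + U)*(R + U) (d(R, U) = (R + U)*(U - 6) = (R + U)*(-6 + U) = (-6 + U)*(R + U))
d(37, -349)/f(-701) = ((-349)**2 - 6*37 - 6*(-349) + 37*(-349))/(15 - 701) = (121801 - 222 + 2094 - 12913)/(-686) = 110760*(-1/686) = -55380/343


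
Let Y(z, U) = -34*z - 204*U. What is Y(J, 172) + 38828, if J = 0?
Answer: 3740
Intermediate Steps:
Y(z, U) = -204*U - 34*z
Y(J, 172) + 38828 = (-204*172 - 34*0) + 38828 = (-35088 + 0) + 38828 = -35088 + 38828 = 3740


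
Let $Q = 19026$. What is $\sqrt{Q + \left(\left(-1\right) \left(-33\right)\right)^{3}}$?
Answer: $3 \sqrt{6107} \approx 234.44$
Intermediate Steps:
$\sqrt{Q + \left(\left(-1\right) \left(-33\right)\right)^{3}} = \sqrt{19026 + \left(\left(-1\right) \left(-33\right)\right)^{3}} = \sqrt{19026 + 33^{3}} = \sqrt{19026 + 35937} = \sqrt{54963} = 3 \sqrt{6107}$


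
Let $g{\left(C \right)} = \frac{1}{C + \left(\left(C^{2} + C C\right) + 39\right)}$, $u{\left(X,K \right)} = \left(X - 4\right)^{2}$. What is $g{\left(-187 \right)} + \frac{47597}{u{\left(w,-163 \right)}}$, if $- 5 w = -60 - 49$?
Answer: $\frac{83044873671}{552806590} \approx 150.22$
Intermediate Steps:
$w = \frac{109}{5}$ ($w = - \frac{-60 - 49}{5} = \left(- \frac{1}{5}\right) \left(-109\right) = \frac{109}{5} \approx 21.8$)
$u{\left(X,K \right)} = \left(-4 + X\right)^{2}$
$g{\left(C \right)} = \frac{1}{39 + C + 2 C^{2}}$ ($g{\left(C \right)} = \frac{1}{C + \left(\left(C^{2} + C^{2}\right) + 39\right)} = \frac{1}{C + \left(2 C^{2} + 39\right)} = \frac{1}{C + \left(39 + 2 C^{2}\right)} = \frac{1}{39 + C + 2 C^{2}}$)
$g{\left(-187 \right)} + \frac{47597}{u{\left(w,-163 \right)}} = \frac{1}{39 - 187 + 2 \left(-187\right)^{2}} + \frac{47597}{\left(-4 + \frac{109}{5}\right)^{2}} = \frac{1}{39 - 187 + 2 \cdot 34969} + \frac{47597}{\left(\frac{89}{5}\right)^{2}} = \frac{1}{39 - 187 + 69938} + \frac{47597}{\frac{7921}{25}} = \frac{1}{69790} + 47597 \cdot \frac{25}{7921} = \frac{1}{69790} + \frac{1189925}{7921} = \frac{83044873671}{552806590}$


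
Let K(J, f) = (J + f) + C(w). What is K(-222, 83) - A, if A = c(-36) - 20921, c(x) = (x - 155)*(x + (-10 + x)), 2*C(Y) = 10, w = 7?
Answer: 5125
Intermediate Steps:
C(Y) = 5 (C(Y) = (½)*10 = 5)
K(J, f) = 5 + J + f (K(J, f) = (J + f) + 5 = 5 + J + f)
c(x) = (-155 + x)*(-10 + 2*x)
A = -5259 (A = (1550 - 320*(-36) + 2*(-36)²) - 20921 = (1550 + 11520 + 2*1296) - 20921 = (1550 + 11520 + 2592) - 20921 = 15662 - 20921 = -5259)
K(-222, 83) - A = (5 - 222 + 83) - 1*(-5259) = -134 + 5259 = 5125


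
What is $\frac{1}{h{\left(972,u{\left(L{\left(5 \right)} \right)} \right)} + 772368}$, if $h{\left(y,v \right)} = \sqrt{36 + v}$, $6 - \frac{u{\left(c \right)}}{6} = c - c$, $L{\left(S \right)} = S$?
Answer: $\frac{32182}{24856346973} - \frac{\sqrt{2}}{99425387892} \approx 1.2947 \cdot 10^{-6}$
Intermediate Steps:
$u{\left(c \right)} = 36$ ($u{\left(c \right)} = 36 - 6 \left(c - c\right) = 36 - 0 = 36 + 0 = 36$)
$\frac{1}{h{\left(972,u{\left(L{\left(5 \right)} \right)} \right)} + 772368} = \frac{1}{\sqrt{36 + 36} + 772368} = \frac{1}{\sqrt{72} + 772368} = \frac{1}{6 \sqrt{2} + 772368} = \frac{1}{772368 + 6 \sqrt{2}}$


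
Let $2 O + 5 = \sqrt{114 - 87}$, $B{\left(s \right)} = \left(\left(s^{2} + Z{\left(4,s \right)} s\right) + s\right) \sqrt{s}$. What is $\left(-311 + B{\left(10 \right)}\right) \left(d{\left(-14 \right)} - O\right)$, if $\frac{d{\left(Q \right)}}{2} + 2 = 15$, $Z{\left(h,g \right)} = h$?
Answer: $- \frac{3 \left(19 - \sqrt{3}\right) \left(311 - 150 \sqrt{10}\right)}{2} \approx 4230.9$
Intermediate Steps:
$B{\left(s \right)} = \sqrt{s} \left(s^{2} + 5 s\right)$ ($B{\left(s \right)} = \left(\left(s^{2} + 4 s\right) + s\right) \sqrt{s} = \left(s^{2} + 5 s\right) \sqrt{s} = \sqrt{s} \left(s^{2} + 5 s\right)$)
$O = - \frac{5}{2} + \frac{3 \sqrt{3}}{2}$ ($O = - \frac{5}{2} + \frac{\sqrt{114 - 87}}{2} = - \frac{5}{2} + \frac{\sqrt{27}}{2} = - \frac{5}{2} + \frac{3 \sqrt{3}}{2} \approx 0.098076$)
$d{\left(Q \right)} = 26$ ($d{\left(Q \right)} = -4 + 2 \cdot 15 = -4 + 30 = 26$)
$\left(-311 + B{\left(10 \right)}\right) \left(d{\left(-14 \right)} - O\right) = \left(-311 + 10^{\frac{3}{2}} \left(5 + 10\right)\right) \left(26 - \left(- \frac{5}{2} + \frac{3 \sqrt{3}}{2}\right)\right) = \left(-311 + 10 \sqrt{10} \cdot 15\right) \left(26 + \left(\frac{5}{2} - \frac{3 \sqrt{3}}{2}\right)\right) = \left(-311 + 150 \sqrt{10}\right) \left(\frac{57}{2} - \frac{3 \sqrt{3}}{2}\right)$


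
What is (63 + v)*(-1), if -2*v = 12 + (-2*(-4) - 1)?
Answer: -107/2 ≈ -53.500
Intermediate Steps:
v = -19/2 (v = -(12 + (-2*(-4) - 1))/2 = -(12 + (8 - 1))/2 = -(12 + 7)/2 = -1/2*19 = -19/2 ≈ -9.5000)
(63 + v)*(-1) = (63 - 19/2)*(-1) = (107/2)*(-1) = -107/2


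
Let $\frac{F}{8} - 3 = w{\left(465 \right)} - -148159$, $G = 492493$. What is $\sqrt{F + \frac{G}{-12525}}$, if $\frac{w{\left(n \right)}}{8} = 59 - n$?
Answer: $\frac{\sqrt{7274465043807}}{2505} \approx 1076.7$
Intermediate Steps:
$w{\left(n \right)} = 472 - 8 n$ ($w{\left(n \right)} = 8 \left(59 - n\right) = 472 - 8 n$)
$F = 1159312$ ($F = 24 + 8 \left(\left(472 - 3720\right) - -148159\right) = 24 + 8 \left(\left(472 - 3720\right) + 148159\right) = 24 + 8 \left(-3248 + 148159\right) = 24 + 8 \cdot 144911 = 24 + 1159288 = 1159312$)
$\sqrt{F + \frac{G}{-12525}} = \sqrt{1159312 + \frac{492493}{-12525}} = \sqrt{1159312 + 492493 \left(- \frac{1}{12525}\right)} = \sqrt{1159312 - \frac{492493}{12525}} = \sqrt{\frac{14519890307}{12525}} = \frac{\sqrt{7274465043807}}{2505}$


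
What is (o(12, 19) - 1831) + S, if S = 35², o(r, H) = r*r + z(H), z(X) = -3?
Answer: -465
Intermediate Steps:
o(r, H) = -3 + r² (o(r, H) = r*r - 3 = r² - 3 = -3 + r²)
S = 1225
(o(12, 19) - 1831) + S = ((-3 + 12²) - 1831) + 1225 = ((-3 + 144) - 1831) + 1225 = (141 - 1831) + 1225 = -1690 + 1225 = -465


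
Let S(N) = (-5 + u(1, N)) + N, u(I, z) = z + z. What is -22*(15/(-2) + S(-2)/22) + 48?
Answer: 224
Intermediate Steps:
u(I, z) = 2*z
S(N) = -5 + 3*N (S(N) = (-5 + 2*N) + N = -5 + 3*N)
-22*(15/(-2) + S(-2)/22) + 48 = -22*(15/(-2) + (-5 + 3*(-2))/22) + 48 = -22*(15*(-½) + (-5 - 6)*(1/22)) + 48 = -22*(-15/2 - 11*1/22) + 48 = -22*(-15/2 - ½) + 48 = -22*(-8) + 48 = 176 + 48 = 224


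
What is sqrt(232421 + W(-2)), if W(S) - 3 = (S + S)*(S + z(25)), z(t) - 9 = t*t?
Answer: 6*sqrt(6386) ≈ 479.47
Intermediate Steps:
z(t) = 9 + t**2 (z(t) = 9 + t*t = 9 + t**2)
W(S) = 3 + 2*S*(634 + S) (W(S) = 3 + (S + S)*(S + (9 + 25**2)) = 3 + (2*S)*(S + (9 + 625)) = 3 + (2*S)*(S + 634) = 3 + (2*S)*(634 + S) = 3 + 2*S*(634 + S))
sqrt(232421 + W(-2)) = sqrt(232421 + (3 + 2*(-2)**2 + 1268*(-2))) = sqrt(232421 + (3 + 2*4 - 2536)) = sqrt(232421 + (3 + 8 - 2536)) = sqrt(232421 - 2525) = sqrt(229896) = 6*sqrt(6386)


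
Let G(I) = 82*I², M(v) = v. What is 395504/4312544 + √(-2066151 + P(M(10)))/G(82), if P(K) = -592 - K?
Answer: 1301/14186 + I*√2066753/551368 ≈ 0.09171 + 0.0026074*I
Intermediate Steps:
395504/4312544 + √(-2066151 + P(M(10)))/G(82) = 395504/4312544 + √(-2066151 + (-592 - 1*10))/((82*82²)) = 395504*(1/4312544) + √(-2066151 + (-592 - 10))/((82*6724)) = 1301/14186 + √(-2066151 - 602)/551368 = 1301/14186 + √(-2066753)*(1/551368) = 1301/14186 + (I*√2066753)*(1/551368) = 1301/14186 + I*√2066753/551368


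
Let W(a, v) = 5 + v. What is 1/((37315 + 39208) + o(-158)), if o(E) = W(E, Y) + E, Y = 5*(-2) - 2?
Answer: 1/76358 ≈ 1.3096e-5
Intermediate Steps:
Y = -12 (Y = -10 - 2 = -12)
o(E) = -7 + E (o(E) = (5 - 12) + E = -7 + E)
1/((37315 + 39208) + o(-158)) = 1/((37315 + 39208) + (-7 - 158)) = 1/(76523 - 165) = 1/76358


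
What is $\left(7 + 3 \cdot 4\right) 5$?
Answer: $95$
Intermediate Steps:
$\left(7 + 3 \cdot 4\right) 5 = \left(7 + 12\right) 5 = 19 \cdot 5 = 95$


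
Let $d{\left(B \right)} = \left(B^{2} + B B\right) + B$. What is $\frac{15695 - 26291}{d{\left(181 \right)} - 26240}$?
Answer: $- \frac{10596}{39463} \approx -0.2685$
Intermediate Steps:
$d{\left(B \right)} = B + 2 B^{2}$ ($d{\left(B \right)} = \left(B^{2} + B^{2}\right) + B = 2 B^{2} + B = B + 2 B^{2}$)
$\frac{15695 - 26291}{d{\left(181 \right)} - 26240} = \frac{15695 - 26291}{181 \left(1 + 2 \cdot 181\right) - 26240} = - \frac{10596}{181 \left(1 + 362\right) - 26240} = - \frac{10596}{181 \cdot 363 - 26240} = - \frac{10596}{65703 - 26240} = - \frac{10596}{39463}$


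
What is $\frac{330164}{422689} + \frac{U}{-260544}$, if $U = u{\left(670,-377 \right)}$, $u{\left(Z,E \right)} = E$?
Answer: $\frac{86181602969}{110129082816} \approx 0.78255$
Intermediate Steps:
$U = -377$
$\frac{330164}{422689} + \frac{U}{-260544} = \frac{330164}{422689} - \frac{377}{-260544} = 330164 \cdot \frac{1}{422689} - - \frac{377}{260544} = \frac{330164}{422689} + \frac{377}{260544} = \frac{86181602969}{110129082816}$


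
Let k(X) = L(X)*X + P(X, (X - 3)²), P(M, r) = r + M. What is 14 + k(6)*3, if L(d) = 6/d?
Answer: 77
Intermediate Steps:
P(M, r) = M + r
k(X) = 6 + X + (-3 + X)² (k(X) = (6/X)*X + (X + (X - 3)²) = 6 + (X + (-3 + X)²) = 6 + X + (-3 + X)²)
14 + k(6)*3 = 14 + (6 + 6 + (-3 + 6)²)*3 = 14 + (6 + 6 + 3²)*3 = 14 + (6 + 6 + 9)*3 = 14 + 21*3 = 14 + 63 = 77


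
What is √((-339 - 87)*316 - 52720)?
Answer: 2*I*√46834 ≈ 432.82*I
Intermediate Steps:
√((-339 - 87)*316 - 52720) = √(-426*316 - 52720) = √(-134616 - 52720) = √(-187336) = 2*I*√46834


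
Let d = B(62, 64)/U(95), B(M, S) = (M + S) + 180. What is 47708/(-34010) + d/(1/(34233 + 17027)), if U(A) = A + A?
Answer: 1403833766/17005 ≈ 82554.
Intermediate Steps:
B(M, S) = 180 + M + S
U(A) = 2*A
d = 153/95 (d = (180 + 62 + 64)/((2*95)) = 306/190 = 306*(1/190) = 153/95 ≈ 1.6105)
47708/(-34010) + d/(1/(34233 + 17027)) = 47708/(-34010) + 153/(95*(1/(34233 + 17027))) = 47708*(-1/34010) + 153/(95*(1/51260)) = -23854/17005 + 153/(95*(1/51260)) = -23854/17005 + (153/95)*51260 = -23854/17005 + 1568556/19 = 1403833766/17005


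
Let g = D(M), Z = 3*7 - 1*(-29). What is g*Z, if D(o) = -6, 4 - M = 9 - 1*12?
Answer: -300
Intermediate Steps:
M = 7 (M = 4 - (9 - 1*12) = 4 - (9 - 12) = 4 - 1*(-3) = 4 + 3 = 7)
Z = 50 (Z = 21 + 29 = 50)
g = -6
g*Z = -6*50 = -300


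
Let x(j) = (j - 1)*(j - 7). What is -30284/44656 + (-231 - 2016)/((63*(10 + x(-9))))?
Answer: -2527879/2846820 ≈ -0.88797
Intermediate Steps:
x(j) = (-1 + j)*(-7 + j)
-30284/44656 + (-231 - 2016)/((63*(10 + x(-9)))) = -30284/44656 + (-231 - 2016)/((63*(10 + (7 + (-9)**2 - 8*(-9))))) = -30284*1/44656 - 2247*1/(63*(10 + (7 + 81 + 72))) = -7571/11164 - 2247*1/(63*(10 + 160)) = -7571/11164 - 2247/(63*170) = -7571/11164 - 2247/10710 = -7571/11164 - 2247*1/10710 = -7571/11164 - 107/510 = -2527879/2846820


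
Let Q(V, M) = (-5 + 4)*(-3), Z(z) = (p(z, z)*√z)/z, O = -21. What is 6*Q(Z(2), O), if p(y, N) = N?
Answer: 18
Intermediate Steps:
Z(z) = √z (Z(z) = (z*√z)/z = z^(3/2)/z = √z)
Q(V, M) = 3 (Q(V, M) = -1*(-3) = 3)
6*Q(Z(2), O) = 6*3 = 18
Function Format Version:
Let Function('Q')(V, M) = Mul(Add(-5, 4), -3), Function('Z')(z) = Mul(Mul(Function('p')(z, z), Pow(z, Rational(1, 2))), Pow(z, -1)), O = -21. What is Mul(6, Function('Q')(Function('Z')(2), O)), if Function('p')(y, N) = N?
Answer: 18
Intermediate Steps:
Function('Z')(z) = Pow(z, Rational(1, 2)) (Function('Z')(z) = Mul(Mul(z, Pow(z, Rational(1, 2))), Pow(z, -1)) = Mul(Pow(z, Rational(3, 2)), Pow(z, -1)) = Pow(z, Rational(1, 2)))
Function('Q')(V, M) = 3 (Function('Q')(V, M) = Mul(-1, -3) = 3)
Mul(6, Function('Q')(Function('Z')(2), O)) = Mul(6, 3) = 18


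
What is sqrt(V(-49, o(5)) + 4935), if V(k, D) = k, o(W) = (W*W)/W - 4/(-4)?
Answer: sqrt(4886) ≈ 69.900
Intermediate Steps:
o(W) = 1 + W (o(W) = W**2/W - 4*(-1/4) = W + 1 = 1 + W)
sqrt(V(-49, o(5)) + 4935) = sqrt(-49 + 4935) = sqrt(4886)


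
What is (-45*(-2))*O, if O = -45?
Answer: -4050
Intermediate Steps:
(-45*(-2))*O = -45*(-2)*(-45) = 90*(-45) = -4050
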